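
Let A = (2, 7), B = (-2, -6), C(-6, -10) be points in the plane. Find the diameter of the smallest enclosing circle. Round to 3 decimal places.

Side lengths²: AB² = 185, AC² = 353, BC² = 32.
Since AC² = 353 ≥ 185 + 32 = 217, the angle opposite AC is not acute, so the smallest enclosing circle has AC as diameter.
Centre = midpoint of AC = (-2, -1.5), r² = 353/4 = 88.25.
Diameter = 2r = 2√(88.25) ≈ 18.788.

18.788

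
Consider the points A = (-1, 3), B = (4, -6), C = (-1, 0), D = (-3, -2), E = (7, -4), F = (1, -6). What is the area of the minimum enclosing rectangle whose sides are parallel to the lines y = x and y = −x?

60

In coordinates u = x + y, v = x − y the rectangle is axis-aligned; the map (x,y)→(u,v) scales areas by 2.
u-values: 2, -2, -1, -5, 3, -5; range = 3 − (-5) = 8.
v-values: -4, 10, -1, -1, 11, 7; range = 11 − (-4) = 15.
Area = (8 × 15) / 2 = 60.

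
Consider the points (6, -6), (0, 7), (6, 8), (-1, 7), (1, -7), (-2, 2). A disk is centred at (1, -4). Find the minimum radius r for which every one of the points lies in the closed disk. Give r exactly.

The required radius is the distance from (1, -4) to the farthest point.
Squared distances: 29, 122, 169, 125, 9, 45.
Maximum is 169, attained at (6, 8).
r = √169 = 13.

13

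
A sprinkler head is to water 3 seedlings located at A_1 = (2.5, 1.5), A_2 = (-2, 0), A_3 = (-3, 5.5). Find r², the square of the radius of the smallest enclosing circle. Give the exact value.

4625/392

Side lengths²: A_1A_2² = 22.5, A_1A_3² = 46.25, A_2A_3² = 31.25.
Since A_1A_3² = 46.25 < 31.25 + 22.5 = 53.75, the triangle is acute, so the smallest enclosing circle is the circumcircle.
Circumcentre = (-15/28, 87/28), r² = 4625/392.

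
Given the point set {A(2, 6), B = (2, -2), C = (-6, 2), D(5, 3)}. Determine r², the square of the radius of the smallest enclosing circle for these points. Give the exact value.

The farthest pair is C–D with squared distance 122. The circle on this segment as diameter has centre (-0.5, 2.5) and r² = 122/4 = 30.5.
Check A: distance² to centre = 18.5 ≤ 30.5, so it lies inside.
All remaining points lie in this disk, and no smaller disk contains both endpoints, so this is the minimum enclosing circle.

30.5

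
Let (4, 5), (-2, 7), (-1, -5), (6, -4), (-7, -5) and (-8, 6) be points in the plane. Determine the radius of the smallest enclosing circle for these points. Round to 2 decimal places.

8.60

A smallest enclosing disk is always determined by at most three of the input points on its boundary.
The farthest pair is (6, -4)–(-8, 6) with squared distance 296. The circle on this segment as diameter has centre (-1, 1) and r² = 296/4 = 74.
Check (4, 5): distance² to centre = 41 ≤ 74, so it lies inside.
All remaining points lie in this disk, and no smaller disk contains both endpoints, so this is the minimum enclosing circle.
r = √74 ≈ 8.60.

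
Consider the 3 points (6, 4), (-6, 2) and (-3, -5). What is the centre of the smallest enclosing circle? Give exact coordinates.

(0.4, 0.6)

Call the three points A, B, C in the order given.
Side lengths²: AB² = 148, AC² = 162, BC² = 58.
Since AC² = 162 < 148 + 58 = 206, the triangle is acute, so the smallest enclosing circle is the circumcircle.
Circumcentre = (0.4, 0.6), r² = 42.92.
Centre = (0.4, 0.6).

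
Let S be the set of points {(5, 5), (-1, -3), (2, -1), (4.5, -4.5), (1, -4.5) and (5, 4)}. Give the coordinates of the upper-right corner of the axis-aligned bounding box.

x-range [-1, 5], y-range [-4.5, 5].
The upper-right corner is (5, 5).

(5, 5)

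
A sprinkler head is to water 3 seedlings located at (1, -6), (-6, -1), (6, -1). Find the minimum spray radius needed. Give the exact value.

Call the three points A, B, C in the order given.
Side lengths²: AB² = 74, AC² = 50, BC² = 144.
Since BC² = 144 ≥ 74 + 50 = 124, the angle opposite BC is not acute, so the smallest enclosing circle has BC as diameter.
Centre = midpoint of BC = (0, -1), r² = 144/4 = 36.
r = √36 = 6.

6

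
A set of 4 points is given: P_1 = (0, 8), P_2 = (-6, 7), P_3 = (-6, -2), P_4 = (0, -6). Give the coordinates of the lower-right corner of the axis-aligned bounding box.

x-range [-6, 0], y-range [-6, 8].
The lower-right corner is (0, -6).

(0, -6)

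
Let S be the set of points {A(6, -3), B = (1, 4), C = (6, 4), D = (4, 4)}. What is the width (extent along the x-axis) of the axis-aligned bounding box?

5

max x = 6, min x = 1, so width = 5.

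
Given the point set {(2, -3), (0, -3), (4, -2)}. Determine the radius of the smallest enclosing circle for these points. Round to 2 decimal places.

Call the three points A, B, C in the order given.
Side lengths²: AB² = 4, AC² = 5, BC² = 17.
Since BC² = 17 ≥ 5 + 4 = 9, the angle opposite BC is not acute, so the smallest enclosing circle has BC as diameter.
Centre = midpoint of BC = (2, -2.5), r² = 17/4 = 4.25.
r = √(4.25) ≈ 2.06.

2.06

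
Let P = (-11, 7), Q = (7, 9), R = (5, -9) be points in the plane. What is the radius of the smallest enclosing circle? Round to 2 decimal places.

Side lengths²: PQ² = 328, PR² = 512, QR² = 328.
Since PR² = 512 < 328 + 328 = 656, the triangle is acute, so the smallest enclosing circle is the circumcircle.
Circumcentre = (-1.2, 0.8), r² = 134.48.
r = √(134.48) ≈ 11.60.

11.60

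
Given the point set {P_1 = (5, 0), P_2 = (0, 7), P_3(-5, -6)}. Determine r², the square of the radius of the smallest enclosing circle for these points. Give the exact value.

48.8104

Side lengths²: P_1P_2² = 74, P_1P_3² = 136, P_2P_3² = 194.
Since P_2P_3² = 194 < 136 + 74 = 210, the triangle is acute, so the smallest enclosing circle is the circumcircle.
Circumcentre = (-1.98, 0.3), r² = 48.8104.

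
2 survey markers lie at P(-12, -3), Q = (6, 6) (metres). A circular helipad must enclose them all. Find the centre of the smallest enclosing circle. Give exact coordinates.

(-3, 1.5)

The smallest circle enclosing two points has them as diameter endpoints.
Centre = midpoint = (-3, 1.5); r² = |PQ|²/4 = 405/4 = 101.25.
Centre = (-3, 1.5).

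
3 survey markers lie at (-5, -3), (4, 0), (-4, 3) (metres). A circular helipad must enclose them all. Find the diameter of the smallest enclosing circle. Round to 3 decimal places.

9.667

Call the three points A, B, C in the order given.
Side lengths²: AB² = 90, AC² = 37, BC² = 73.
Since AB² = 90 < 73 + 37 = 110, the triangle is acute, so the smallest enclosing circle is the circumcircle.
Circumcentre = (-27/34, -21/34), r² = 13505/578.
Diameter = 2r = 2√(13505/578) ≈ 9.667.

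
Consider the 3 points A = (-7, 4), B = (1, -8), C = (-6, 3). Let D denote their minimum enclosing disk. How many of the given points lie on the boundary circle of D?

2

Side lengths²: AB² = 208, AC² = 2, BC² = 170.
Since AB² = 208 ≥ 170 + 2 = 172, the angle opposite AB is not acute, so the smallest enclosing circle has AB as diameter.
Centre = midpoint of AB = (-3, -2), r² = 208/4 = 52.
The points at distance exactly r from the centre are A, B — 2 points.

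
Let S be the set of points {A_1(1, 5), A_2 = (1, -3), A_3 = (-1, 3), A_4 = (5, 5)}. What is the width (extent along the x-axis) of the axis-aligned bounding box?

max x = 5, min x = -1, so width = 6.

6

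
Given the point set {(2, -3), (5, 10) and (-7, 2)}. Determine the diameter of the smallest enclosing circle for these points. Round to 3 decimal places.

Call the three points A, B, C in the order given.
Side lengths²: AB² = 178, AC² = 106, BC² = 208.
Since BC² = 208 < 178 + 106 = 284, the triangle is acute, so the smallest enclosing circle is the circumcircle.
Circumcentre = (5/33, 47/11), r² = 61321/1089.
Diameter = 2r = 2√(61321/1089) ≈ 15.008.

15.008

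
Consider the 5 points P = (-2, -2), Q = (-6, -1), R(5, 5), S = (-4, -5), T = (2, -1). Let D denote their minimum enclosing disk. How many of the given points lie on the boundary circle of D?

A smallest enclosing disk is always determined by at most three of the input points on its boundary.
The farthest pair is R–S with squared distance 181. The circle on this segment as diameter has centre (0.5, 0) and r² = 181/4 = 45.25.
Check P: distance² to centre = 10.25 ≤ 45.25, so it lies inside.
All remaining points lie in this disk, and no smaller disk contains both endpoints, so this is the minimum enclosing circle.
The points at distance exactly r from the centre are R, S — 2 points.

2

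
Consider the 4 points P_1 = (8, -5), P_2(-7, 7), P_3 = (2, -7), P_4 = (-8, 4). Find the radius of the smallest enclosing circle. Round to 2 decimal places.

The farthest pair is P_1–P_2 with squared distance 369. The circle on this segment as diameter has centre (0.5, 1) and r² = 369/4 = 92.25.
Check P_3: distance² to centre = 66.25 ≤ 92.25, so it lies inside.
All remaining points lie in this disk, and no smaller disk contains both endpoints, so this is the minimum enclosing circle.
r = √(92.25) ≈ 9.60.

9.60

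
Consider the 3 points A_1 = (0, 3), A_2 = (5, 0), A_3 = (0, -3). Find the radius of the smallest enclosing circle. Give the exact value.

3.4

Side lengths²: A_1A_2² = 34, A_1A_3² = 36, A_2A_3² = 34.
Since A_1A_3² = 36 < 34 + 34 = 68, the triangle is acute, so the smallest enclosing circle is the circumcircle.
Circumcentre = (1.6, 0), r² = 11.56.
r = √(11.56) = 3.4.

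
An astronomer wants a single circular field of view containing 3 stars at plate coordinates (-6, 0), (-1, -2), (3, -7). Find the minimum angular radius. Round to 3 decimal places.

5.701

Call the three points A, B, C in the order given.
Side lengths²: AB² = 29, AC² = 130, BC² = 41.
Since AC² = 130 ≥ 41 + 29 = 70, the angle opposite AC is not acute, so the smallest enclosing circle has AC as diameter.
Centre = midpoint of AC = (-1.5, -3.5), r² = 130/4 = 32.5.
r = √(32.5) ≈ 5.701.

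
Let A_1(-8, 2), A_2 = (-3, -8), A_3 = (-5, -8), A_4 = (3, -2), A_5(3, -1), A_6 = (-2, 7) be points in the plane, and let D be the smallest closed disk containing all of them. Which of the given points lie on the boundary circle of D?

A_3, A_6

The minimum enclosing circle of a finite set is fixed by two of the points (as a diameter) or three (as a circumcircle).
The farthest pair is A_3–A_6 with squared distance 234. The circle on this segment as diameter has centre (-3.5, -0.5) and r² = 234/4 = 58.5.
Check A_1: distance² to centre = 26.5 ≤ 58.5, so it lies inside.
All remaining points lie in this disk, and no smaller disk contains both endpoints, so this is the minimum enclosing circle.
The points at distance exactly r from the centre are A_3, A_6 — 2 points.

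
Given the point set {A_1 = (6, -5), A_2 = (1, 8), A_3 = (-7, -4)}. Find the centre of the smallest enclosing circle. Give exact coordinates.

(-6/41, 4/41)

Side lengths²: A_1A_2² = 194, A_1A_3² = 170, A_2A_3² = 208.
Since A_2A_3² = 208 < 194 + 170 = 364, the triangle is acute, so the smallest enclosing circle is the circumcircle.
Circumcentre = (-6/41, 4/41), r² = 107185/1681.
Centre = (-6/41, 4/41).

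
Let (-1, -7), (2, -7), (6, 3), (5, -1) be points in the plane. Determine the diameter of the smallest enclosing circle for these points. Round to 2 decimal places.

By Welzl's lemma the MEC is supported by two points (diametrically opposite) or three points (on a circumcircle).
The farthest pair is (-1, -7)–(6, 3) with squared distance 149. The circle on this segment as diameter has centre (2.5, -2) and r² = 149/4 = 37.25.
Check (2, -7): distance² to centre = 25.25 ≤ 37.25, so it lies inside.
All remaining points lie in this disk, and no smaller disk contains both endpoints, so this is the minimum enclosing circle.
Diameter = 2r = 2√(37.25) ≈ 12.21.

12.21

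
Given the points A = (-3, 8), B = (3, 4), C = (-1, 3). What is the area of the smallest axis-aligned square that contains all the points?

The bounding box has width 6 and height 5.
An axis-aligned square enclosing the set must have side ≥ max(width, height).
So the minimum side is max(6, 5) = 6.
Area = 6² = 36.

36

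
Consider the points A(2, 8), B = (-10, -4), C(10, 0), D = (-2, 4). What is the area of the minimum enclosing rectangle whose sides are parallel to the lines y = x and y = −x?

In coordinates u = x + y, v = x − y the rectangle is axis-aligned; the map (x,y)→(u,v) scales areas by 2.
u-values: 10, -14, 10, 2; range = 10 − (-14) = 24.
v-values: -6, -6, 10, -6; range = 10 − (-6) = 16.
Area = (24 × 16) / 2 = 192.

192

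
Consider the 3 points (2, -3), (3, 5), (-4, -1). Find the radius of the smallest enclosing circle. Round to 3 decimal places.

Call the three points A, B, C in the order given.
Side lengths²: AB² = 65, AC² = 40, BC² = 85.
Since BC² = 85 < 65 + 40 = 105, the triangle is acute, so the smallest enclosing circle is the circumcircle.
Circumcentre = (0.1, 1.3), r² = 22.1.
r = √(22.1) ≈ 4.701.

4.701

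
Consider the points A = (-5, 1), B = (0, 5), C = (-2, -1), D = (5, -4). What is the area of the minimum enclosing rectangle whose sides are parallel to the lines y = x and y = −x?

67.5

In coordinates u = x + y, v = x − y the rectangle is axis-aligned; the map (x,y)→(u,v) scales areas by 2.
u-values: -4, 5, -3, 1; range = 5 − (-4) = 9.
v-values: -6, -5, -1, 9; range = 9 − (-6) = 15.
Area = (9 × 15) / 2 = 67.5.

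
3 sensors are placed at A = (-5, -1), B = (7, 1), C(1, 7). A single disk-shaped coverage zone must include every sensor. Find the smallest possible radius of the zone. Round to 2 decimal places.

Side lengths²: AB² = 148, AC² = 100, BC² = 72.
Since AB² = 148 < 100 + 72 = 172, the triangle is acute, so the smallest enclosing circle is the circumcircle.
Circumcentre = (6/7, 6/7), r² = 1850/49.
r = √(1850/49) ≈ 6.14.

6.14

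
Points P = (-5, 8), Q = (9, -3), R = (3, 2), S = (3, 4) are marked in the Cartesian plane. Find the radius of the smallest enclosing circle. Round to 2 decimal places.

A smallest enclosing disk is always determined by at most three of the input points on its boundary.
The farthest pair is P–Q with squared distance 317. The circle on this segment as diameter has centre (2, 2.5) and r² = 317/4 = 79.25.
Check R: distance² to centre = 1.25 ≤ 79.25, so it lies inside.
All remaining points lie in this disk, and no smaller disk contains both endpoints, so this is the minimum enclosing circle.
r = √(79.25) ≈ 8.90.

8.90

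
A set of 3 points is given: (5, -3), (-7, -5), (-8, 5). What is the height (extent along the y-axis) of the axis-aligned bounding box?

max y = 5, min y = -5, so height = 10.

10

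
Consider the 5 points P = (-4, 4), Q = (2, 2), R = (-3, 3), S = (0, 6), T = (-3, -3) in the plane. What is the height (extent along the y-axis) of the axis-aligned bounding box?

max y = 6, min y = -3, so height = 9.

9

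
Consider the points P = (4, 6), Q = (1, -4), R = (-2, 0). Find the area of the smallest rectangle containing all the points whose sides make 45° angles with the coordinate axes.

In coordinates u = x + y, v = x − y the rectangle is axis-aligned; the map (x,y)→(u,v) scales areas by 2.
u-values: 10, -3, -2; range = 10 − (-3) = 13.
v-values: -2, 5, -2; range = 5 − (-2) = 7.
Area = (13 × 7) / 2 = 45.5.

45.5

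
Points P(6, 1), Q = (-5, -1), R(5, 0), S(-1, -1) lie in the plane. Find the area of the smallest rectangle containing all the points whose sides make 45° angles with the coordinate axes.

In coordinates u = x + y, v = x − y the rectangle is axis-aligned; the map (x,y)→(u,v) scales areas by 2.
u-values: 7, -6, 5, -2; range = 7 − (-6) = 13.
v-values: 5, -4, 5, 0; range = 5 − (-4) = 9.
Area = (13 × 9) / 2 = 58.5.

58.5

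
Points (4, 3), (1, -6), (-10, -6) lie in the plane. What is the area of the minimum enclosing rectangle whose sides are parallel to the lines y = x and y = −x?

126.5

In coordinates u = x + y, v = x − y the rectangle is axis-aligned; the map (x,y)→(u,v) scales areas by 2.
u-values: 7, -5, -16; range = 7 − (-16) = 23.
v-values: 1, 7, -4; range = 7 − (-4) = 11.
Area = (23 × 11) / 2 = 126.5.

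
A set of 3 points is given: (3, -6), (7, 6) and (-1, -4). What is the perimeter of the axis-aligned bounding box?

40

Width = max x − min x = 7 − (-1) = 8.
Height = max y − min y = 6 − (-6) = 12.
Perimeter = 2(8 + 12) = 40.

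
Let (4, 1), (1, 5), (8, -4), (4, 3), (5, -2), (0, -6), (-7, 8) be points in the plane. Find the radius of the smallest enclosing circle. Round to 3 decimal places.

The farthest pair is (8, -4)–(-7, 8) with squared distance 369. The circle on this segment as diameter has centre (0.5, 2) and r² = 369/4 = 92.25.
Check (4, 1): distance² to centre = 13.25 ≤ 92.25, so it lies inside.
All remaining points lie in this disk, and no smaller disk contains both endpoints, so this is the minimum enclosing circle.
r = √(92.25) ≈ 9.605.

9.605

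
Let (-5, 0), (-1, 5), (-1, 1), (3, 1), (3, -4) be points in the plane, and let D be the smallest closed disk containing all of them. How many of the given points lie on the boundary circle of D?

3

The minimum enclosing circle of a finite set is fixed by two of the points (as a diameter) or three (as a circumcircle).
The minimum enclosing circle is determined by three boundary points: (-5, 0), (-1, 5), (3, -4).
Their circumcentre is (1/28, 1/14) with r² = 19885/784.
The farthest remaining point (3, 1) is at distance² 7565/784 ≤ 19885/784.
The points at distance exactly r from the centre are (-5, 0), (-1, 5), (3, -4) — 3 points.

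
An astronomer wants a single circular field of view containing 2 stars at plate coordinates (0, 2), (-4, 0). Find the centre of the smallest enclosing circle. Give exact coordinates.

The smallest circle enclosing two points has them as diameter endpoints.
Centre = midpoint = (-2, 1); r² = |(0, 2)−(-4, 0)|²/4 = 20/4 = 5.
Centre = (-2, 1).

(-2, 1)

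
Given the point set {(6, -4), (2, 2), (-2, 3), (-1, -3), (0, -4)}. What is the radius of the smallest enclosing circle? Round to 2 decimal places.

By Welzl's lemma the MEC is supported by two points (diametrically opposite) or three points (on a circumcircle).
The farthest pair is (6, -4)–(-2, 3) with squared distance 113. The circle on this segment as diameter has centre (2, -0.5) and r² = 113/4 = 28.25.
Check (2, 2): distance² to centre = 6.25 ≤ 28.25, so it lies inside.
All remaining points lie in this disk, and no smaller disk contains both endpoints, so this is the minimum enclosing circle.
r = √(28.25) ≈ 5.32.

5.32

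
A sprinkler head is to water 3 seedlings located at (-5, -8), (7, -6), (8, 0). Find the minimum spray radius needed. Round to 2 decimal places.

7.63

Call the three points A, B, C in the order given.
Side lengths²: AB² = 148, AC² = 233, BC² = 37.
Since AC² = 233 ≥ 148 + 37 = 185, the angle opposite AC is not acute, so the smallest enclosing circle has AC as diameter.
Centre = midpoint of AC = (1.5, -4), r² = 233/4 = 58.25.
r = √(58.25) ≈ 7.63.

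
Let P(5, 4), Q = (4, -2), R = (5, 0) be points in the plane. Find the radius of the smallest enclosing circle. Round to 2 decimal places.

Side lengths²: PQ² = 37, PR² = 16, QR² = 5.
Since PQ² = 37 ≥ 16 + 5 = 21, the angle opposite PQ is not acute, so the smallest enclosing circle has PQ as diameter.
Centre = midpoint of PQ = (4.5, 1), r² = 37/4 = 9.25.
r = √(9.25) ≈ 3.04.

3.04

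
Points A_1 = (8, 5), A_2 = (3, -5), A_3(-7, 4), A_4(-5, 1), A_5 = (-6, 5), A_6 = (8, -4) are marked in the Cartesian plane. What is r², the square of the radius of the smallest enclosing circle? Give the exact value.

32657/450

By Welzl's lemma the MEC is supported by two points (diametrically opposite) or three points (on a circumcircle).
The minimum enclosing circle is determined by three boundary points: A_1, A_3, A_6.
Their circumcentre is (23/30, 0.5) with r² = 32657/450.
The farthest remaining point A_5 is at distance² 29717/450 ≤ 32657/450.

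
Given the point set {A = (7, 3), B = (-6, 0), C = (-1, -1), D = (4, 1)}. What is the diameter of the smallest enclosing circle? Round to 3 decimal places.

13.342

A smallest enclosing disk is always determined by at most three of the input points on its boundary.
The farthest pair is A–B with squared distance 178. The circle on this segment as diameter has centre (0.5, 1.5) and r² = 178/4 = 44.5.
Check C: distance² to centre = 8.5 ≤ 44.5, so it lies inside.
All remaining points lie in this disk, and no smaller disk contains both endpoints, so this is the minimum enclosing circle.
Diameter = 2r = 2√(44.5) ≈ 13.342.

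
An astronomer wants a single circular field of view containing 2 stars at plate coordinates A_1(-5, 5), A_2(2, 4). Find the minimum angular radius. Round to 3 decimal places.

3.536

The smallest circle enclosing two points has them as diameter endpoints.
Centre = midpoint = (-1.5, 4.5); r² = |A_1A_2|²/4 = 50/4 = 12.5.
r = √(12.5) ≈ 3.536.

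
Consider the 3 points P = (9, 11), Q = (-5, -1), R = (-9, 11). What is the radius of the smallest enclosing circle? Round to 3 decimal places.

Side lengths²: PQ² = 340, PR² = 324, QR² = 160.
Since PQ² = 340 < 324 + 160 = 484, the triangle is acute, so the smallest enclosing circle is the circumcircle.
Circumcentre = (0, 22/3), r² = 850/9.
r = √(850/9) ≈ 9.718.

9.718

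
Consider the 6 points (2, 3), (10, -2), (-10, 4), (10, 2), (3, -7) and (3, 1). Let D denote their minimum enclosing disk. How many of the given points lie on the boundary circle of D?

By Welzl's lemma the MEC is supported by two points (diametrically opposite) or three points (on a circumcircle).
The farthest pair is (10, -2)–(-10, 4) with squared distance 436. The circle on this segment as diameter has centre (0, 1) and r² = 436/4 = 109.
Check (2, 3): distance² to centre = 8 ≤ 109, so it lies inside.
All remaining points lie in this disk, and no smaller disk contains both endpoints, so this is the minimum enclosing circle.
The points at distance exactly r from the centre are (10, -2), (-10, 4) — 2 points.

2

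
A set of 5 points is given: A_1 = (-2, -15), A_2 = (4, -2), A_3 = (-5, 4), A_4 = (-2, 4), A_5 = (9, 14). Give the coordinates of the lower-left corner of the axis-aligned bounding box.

(-5, -15)

x-range [-5, 9], y-range [-15, 14].
The lower-left corner is (-5, -15).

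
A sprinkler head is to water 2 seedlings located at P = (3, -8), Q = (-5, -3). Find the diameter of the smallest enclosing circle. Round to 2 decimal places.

The smallest circle enclosing two points has them as diameter endpoints.
Centre = midpoint = (-1, -5.5); r² = |PQ|²/4 = 89/4 = 22.25.
Diameter = 2r = 2√(22.25) ≈ 9.43.

9.43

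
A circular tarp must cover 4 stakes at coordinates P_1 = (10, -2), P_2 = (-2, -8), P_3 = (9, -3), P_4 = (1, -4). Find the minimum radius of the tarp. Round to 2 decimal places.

6.71

By Welzl's lemma the MEC is supported by two points (diametrically opposite) or three points (on a circumcircle).
The farthest pair is P_1–P_2 with squared distance 180. The circle on this segment as diameter has centre (4, -5) and r² = 180/4 = 45.
Check P_3: distance² to centre = 29 ≤ 45, so it lies inside.
All remaining points lie in this disk, and no smaller disk contains both endpoints, so this is the minimum enclosing circle.
r = √45 ≈ 6.71.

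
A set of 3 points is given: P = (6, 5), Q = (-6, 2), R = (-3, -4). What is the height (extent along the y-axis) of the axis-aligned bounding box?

9

max y = 5, min y = -4, so height = 9.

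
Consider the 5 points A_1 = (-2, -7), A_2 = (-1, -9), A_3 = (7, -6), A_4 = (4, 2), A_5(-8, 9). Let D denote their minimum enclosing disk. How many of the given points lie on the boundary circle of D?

The farthest pair is A_3–A_5 with squared distance 450. The circle on this segment as diameter has centre (-0.5, 1.5) and r² = 450/4 = 112.5.
Check A_1: distance² to centre = 74.5 ≤ 112.5, so it lies inside.
All remaining points lie in this disk, and no smaller disk contains both endpoints, so this is the minimum enclosing circle.
The points at distance exactly r from the centre are A_3, A_5 — 2 points.

2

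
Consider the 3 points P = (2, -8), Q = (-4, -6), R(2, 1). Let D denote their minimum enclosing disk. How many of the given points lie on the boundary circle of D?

Side lengths²: PQ² = 40, PR² = 81, QR² = 85.
Since QR² = 85 < 81 + 40 = 121, the triangle is acute, so the smallest enclosing circle is the circumcircle.
Circumcentre = (1/6, -3.5), r² = 425/18.
The points at distance exactly r from the centre are P, Q, R — 3 points.

3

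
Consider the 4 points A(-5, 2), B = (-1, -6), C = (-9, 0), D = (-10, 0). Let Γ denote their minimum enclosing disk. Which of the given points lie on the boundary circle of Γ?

The minimum enclosing circle of a finite set is fixed by two of the points (as a diameter) or three (as a circumcircle).
The farthest pair is B–D with squared distance 117. The circle on this segment as diameter has centre (-5.5, -3) and r² = 117/4 = 29.25.
Check A: distance² to centre = 25.25 ≤ 29.25, so it lies inside.
All remaining points lie in this disk, and no smaller disk contains both endpoints, so this is the minimum enclosing circle.
The points at distance exactly r from the centre are B, D — 2 points.

B, D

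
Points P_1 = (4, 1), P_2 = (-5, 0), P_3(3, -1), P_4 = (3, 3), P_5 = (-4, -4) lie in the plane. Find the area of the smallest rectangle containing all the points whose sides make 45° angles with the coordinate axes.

63

In coordinates u = x + y, v = x − y the rectangle is axis-aligned; the map (x,y)→(u,v) scales areas by 2.
u-values: 5, -5, 2, 6, -8; range = 6 − (-8) = 14.
v-values: 3, -5, 4, 0, 0; range = 4 − (-5) = 9.
Area = (14 × 9) / 2 = 63.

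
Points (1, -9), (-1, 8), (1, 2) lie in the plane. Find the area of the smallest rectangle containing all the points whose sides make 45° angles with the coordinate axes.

In coordinates u = x + y, v = x − y the rectangle is axis-aligned; the map (x,y)→(u,v) scales areas by 2.
u-values: -8, 7, 3; range = 7 − (-8) = 15.
v-values: 10, -9, -1; range = 10 − (-9) = 19.
Area = (15 × 19) / 2 = 142.5.

142.5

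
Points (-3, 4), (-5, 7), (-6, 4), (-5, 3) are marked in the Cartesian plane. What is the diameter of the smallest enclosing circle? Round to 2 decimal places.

4.03

By Welzl's lemma the MEC is supported by two points (diametrically opposite) or three points (on a circumcircle).
The minimum enclosing circle is determined by three boundary points: (-3, 4), (-5, 7), (-5, 3).
Their circumcentre is (-4.75, 5) with r² = 4.0625.
The farthest remaining point (-6, 4) is at distance² 2.5625 ≤ 4.0625.
Diameter = 2r = 2√(4.0625) ≈ 4.03.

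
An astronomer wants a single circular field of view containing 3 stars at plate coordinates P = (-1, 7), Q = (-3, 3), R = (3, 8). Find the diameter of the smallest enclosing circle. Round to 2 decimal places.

7.81

Side lengths²: PQ² = 20, PR² = 17, QR² = 61.
Since QR² = 61 ≥ 20 + 17 = 37, the angle opposite QR is not acute, so the smallest enclosing circle has QR as diameter.
Centre = midpoint of QR = (0, 5.5), r² = 61/4 = 15.25.
Diameter = 2r = 2√(15.25) ≈ 7.81.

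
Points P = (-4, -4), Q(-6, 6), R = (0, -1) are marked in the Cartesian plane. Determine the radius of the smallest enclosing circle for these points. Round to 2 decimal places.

Side lengths²: PQ² = 104, PR² = 25, QR² = 85.
Since PQ² = 104 < 85 + 25 = 110, the triangle is acute, so the smallest enclosing circle is the circumcircle.
Circumcentre = (-215/46, 49/46), r² = 27625/1058.
r = √(27625/1058) ≈ 5.11.

5.11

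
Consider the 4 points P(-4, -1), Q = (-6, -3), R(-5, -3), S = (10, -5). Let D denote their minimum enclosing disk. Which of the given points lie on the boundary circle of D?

The farthest pair is Q–S with squared distance 260. The circle on this segment as diameter has centre (2, -4) and r² = 260/4 = 65.
Check P: distance² to centre = 45 ≤ 65, so it lies inside.
All remaining points lie in this disk, and no smaller disk contains both endpoints, so this is the minimum enclosing circle.
The points at distance exactly r from the centre are Q, S — 2 points.

Q, S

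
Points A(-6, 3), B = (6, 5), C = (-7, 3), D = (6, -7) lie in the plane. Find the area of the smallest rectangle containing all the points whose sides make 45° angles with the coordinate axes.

172.5

In coordinates u = x + y, v = x − y the rectangle is axis-aligned; the map (x,y)→(u,v) scales areas by 2.
u-values: -3, 11, -4, -1; range = 11 − (-4) = 15.
v-values: -9, 1, -10, 13; range = 13 − (-10) = 23.
Area = (15 × 23) / 2 = 172.5.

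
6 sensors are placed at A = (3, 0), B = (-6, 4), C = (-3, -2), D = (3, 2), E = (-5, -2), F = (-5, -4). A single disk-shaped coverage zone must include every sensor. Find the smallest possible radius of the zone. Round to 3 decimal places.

5.309

A smallest enclosing disk is always determined by at most three of the input points on its boundary.
The minimum enclosing circle is determined by three boundary points: B, D, F.
Their circumcentre is (-29/14, 3/7) with r² = 5525/196.
The farthest remaining point A is at distance² 5077/196 ≤ 5525/196.
r = √(5525/196) ≈ 5.309.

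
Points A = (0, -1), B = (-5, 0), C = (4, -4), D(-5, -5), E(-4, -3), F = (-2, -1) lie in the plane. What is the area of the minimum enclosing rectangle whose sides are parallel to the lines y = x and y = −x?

65

In coordinates u = x + y, v = x − y the rectangle is axis-aligned; the map (x,y)→(u,v) scales areas by 2.
u-values: -1, -5, 0, -10, -7, -3; range = 0 − (-10) = 10.
v-values: 1, -5, 8, 0, -1, -1; range = 8 − (-5) = 13.
Area = (10 × 13) / 2 = 65.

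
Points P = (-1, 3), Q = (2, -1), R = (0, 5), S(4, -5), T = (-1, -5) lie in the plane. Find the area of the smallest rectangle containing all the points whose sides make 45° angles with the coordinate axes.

77

In coordinates u = x + y, v = x − y the rectangle is axis-aligned; the map (x,y)→(u,v) scales areas by 2.
u-values: 2, 1, 5, -1, -6; range = 5 − (-6) = 11.
v-values: -4, 3, -5, 9, 4; range = 9 − (-5) = 14.
Area = (11 × 14) / 2 = 77.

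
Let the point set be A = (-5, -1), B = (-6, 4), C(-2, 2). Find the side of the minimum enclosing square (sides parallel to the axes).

The bounding box has width 4 and height 5.
An axis-aligned square enclosing the set must have side ≥ max(width, height).
So the minimum side is max(4, 5) = 5.

5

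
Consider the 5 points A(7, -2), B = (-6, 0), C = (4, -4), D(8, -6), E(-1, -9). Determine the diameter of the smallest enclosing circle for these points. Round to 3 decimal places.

15.232

By Welzl's lemma the MEC is supported by two points (diametrically opposite) or three points (on a circumcircle).
The farthest pair is B–D with squared distance 232. The circle on this segment as diameter has centre (1, -3) and r² = 232/4 = 58.
Check A: distance² to centre = 37 ≤ 58, so it lies inside.
All remaining points lie in this disk, and no smaller disk contains both endpoints, so this is the minimum enclosing circle.
Diameter = 2r = 2√58 ≈ 15.232.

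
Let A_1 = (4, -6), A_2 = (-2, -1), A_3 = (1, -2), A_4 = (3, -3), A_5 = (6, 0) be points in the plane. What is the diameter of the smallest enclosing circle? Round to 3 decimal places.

A smallest enclosing disk is always determined by at most three of the input points on its boundary.
The minimum enclosing circle is determined by three boundary points: A_1, A_2, A_5.
Their circumcentre is (101/46, -95/46) with r² = 19825/1058.
The farthest remaining point A_4 is at distance² 1609/1058 ≤ 19825/1058.
Diameter = 2r = 2√(19825/1058) ≈ 8.658.

8.658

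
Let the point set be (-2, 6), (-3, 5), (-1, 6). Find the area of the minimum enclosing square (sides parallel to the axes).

4

The bounding box has width 2 and height 1.
An axis-aligned square enclosing the set must have side ≥ max(width, height).
So the minimum side is max(2, 1) = 2.
Area = 2² = 4.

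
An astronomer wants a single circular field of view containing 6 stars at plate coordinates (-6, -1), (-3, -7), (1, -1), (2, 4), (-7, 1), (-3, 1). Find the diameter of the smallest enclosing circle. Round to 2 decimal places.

The minimum enclosing circle of a finite set is fixed by two of the points (as a diameter) or three (as a circumcircle).
The minimum enclosing circle is determined by three boundary points: (-3, -7), (2, 4), (-7, 1).
Their circumcentre is (-9/7, -8/7) with r² = 1825/49.
The farthest remaining point (-6, -1) is at distance² 1090/49 ≤ 1825/49.
Diameter = 2r = 2√(1825/49) ≈ 12.21.

12.21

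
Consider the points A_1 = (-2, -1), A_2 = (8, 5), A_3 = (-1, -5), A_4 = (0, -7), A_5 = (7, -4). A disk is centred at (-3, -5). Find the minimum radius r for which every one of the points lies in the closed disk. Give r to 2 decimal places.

The required radius is the distance from (-3, -5) to the farthest point.
Squared distances: 17, 221, 4, 13, 101.
Maximum is 221, attained at A_2.
r = √221 ≈ 14.87.

14.87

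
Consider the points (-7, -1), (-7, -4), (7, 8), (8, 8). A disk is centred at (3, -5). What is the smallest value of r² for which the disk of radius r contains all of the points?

194

The required radius is the distance from (3, -5) to the farthest point.
Squared distances: 116, 101, 185, 194.
Maximum is 194, attained at (8, 8).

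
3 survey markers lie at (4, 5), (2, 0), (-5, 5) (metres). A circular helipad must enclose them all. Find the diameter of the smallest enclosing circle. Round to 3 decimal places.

Call the three points A, B, C in the order given.
Side lengths²: AB² = 29, AC² = 81, BC² = 74.
Since AC² = 81 < 74 + 29 = 103, the triangle is acute, so the smallest enclosing circle is the circumcircle.
Circumcentre = (-0.5, 3.9), r² = 21.46.
Diameter = 2r = 2√(21.46) ≈ 9.265.

9.265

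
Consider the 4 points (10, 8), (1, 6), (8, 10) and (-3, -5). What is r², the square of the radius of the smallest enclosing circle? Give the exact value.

86.5

The minimum enclosing circle of a finite set is fixed by two of the points (as a diameter) or three (as a circumcircle).
The farthest pair is (8, 10)–(-3, -5) with squared distance 346. The circle on this segment as diameter has centre (2.5, 2.5) and r² = 346/4 = 86.5.
Check (10, 8): distance² to centre = 86.5 ≤ 86.5, so it lies inside.
All remaining points lie in this disk, and no smaller disk contains both endpoints, so this is the minimum enclosing circle.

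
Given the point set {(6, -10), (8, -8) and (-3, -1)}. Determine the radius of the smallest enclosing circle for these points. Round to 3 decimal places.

6.519

Call the three points A, B, C in the order given.
Side lengths²: AB² = 8, AC² = 162, BC² = 170.
Since BC² = 170 ≥ 162 + 8 = 170, the angle opposite BC is not acute, so the smallest enclosing circle has BC as diameter.
Centre = midpoint of BC = (2.5, -4.5), r² = 170/4 = 42.5.
r = √(42.5) ≈ 6.519.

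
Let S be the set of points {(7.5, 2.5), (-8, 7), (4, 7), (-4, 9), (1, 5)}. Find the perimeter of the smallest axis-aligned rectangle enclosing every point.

44

Width = max x − min x = 7.5 − (-8) = 15.5.
Height = max y − min y = 9 − 2.5 = 6.5.
Perimeter = 2(15.5 + 6.5) = 44.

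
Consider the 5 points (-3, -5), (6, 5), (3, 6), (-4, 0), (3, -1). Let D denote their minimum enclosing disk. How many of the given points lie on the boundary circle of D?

2

A smallest enclosing disk is always determined by at most three of the input points on its boundary.
The farthest pair is (-3, -5)–(6, 5) with squared distance 181. The circle on this segment as diameter has centre (1.5, 0) and r² = 181/4 = 45.25.
Check (3, 6): distance² to centre = 38.25 ≤ 45.25, so it lies inside.
All remaining points lie in this disk, and no smaller disk contains both endpoints, so this is the minimum enclosing circle.
The points at distance exactly r from the centre are (-3, -5), (6, 5) — 2 points.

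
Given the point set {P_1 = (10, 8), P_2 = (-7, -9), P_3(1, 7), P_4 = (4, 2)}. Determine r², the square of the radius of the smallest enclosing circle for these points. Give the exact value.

The minimum enclosing circle of a finite set is fixed by two of the points (as a diameter) or three (as a circumcircle).
The farthest pair is P_1–P_2 with squared distance 578. The circle on this segment as diameter has centre (1.5, -0.5) and r² = 578/4 = 144.5.
Check P_3: distance² to centre = 56.5 ≤ 144.5, so it lies inside.
All remaining points lie in this disk, and no smaller disk contains both endpoints, so this is the minimum enclosing circle.

144.5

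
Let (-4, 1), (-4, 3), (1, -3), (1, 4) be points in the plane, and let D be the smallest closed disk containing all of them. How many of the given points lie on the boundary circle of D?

The minimum enclosing circle is determined by three boundary points: (-4, 3), (1, -3), (1, 4).
Their circumcentre is (-0.9, 0.5) with r² = 15.86.
The farthest remaining point (-4, 1) is at distance² 9.86 ≤ 15.86.
The points at distance exactly r from the centre are (-4, 3), (1, -3), (1, 4) — 3 points.

3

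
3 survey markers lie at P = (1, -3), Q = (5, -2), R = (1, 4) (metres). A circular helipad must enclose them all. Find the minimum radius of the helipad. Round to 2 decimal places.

3.72

Side lengths²: PQ² = 17, PR² = 49, QR² = 52.
Since QR² = 52 < 49 + 17 = 66, the triangle is acute, so the smallest enclosing circle is the circumcircle.
Circumcentre = (2.25, 0.5), r² = 13.8125.
r = √(13.8125) ≈ 3.72.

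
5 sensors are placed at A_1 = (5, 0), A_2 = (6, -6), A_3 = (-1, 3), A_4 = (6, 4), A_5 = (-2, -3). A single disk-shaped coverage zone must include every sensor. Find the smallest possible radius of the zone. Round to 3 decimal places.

5.759

By Welzl's lemma the MEC is supported by two points (diametrically opposite) or three points (on a circumcircle).
The minimum enclosing circle is determined by three boundary points: A_2, A_3, A_4.
Their circumcentre is (22/7, -1) with r² = 1625/49.
The farthest remaining point A_5 is at distance² 1492/49 ≤ 1625/49.
r = √(1625/49) ≈ 5.759.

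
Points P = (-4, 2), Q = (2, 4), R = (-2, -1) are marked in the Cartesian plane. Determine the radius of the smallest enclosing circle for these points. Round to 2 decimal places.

3.32

Side lengths²: PQ² = 40, PR² = 13, QR² = 41.
Since QR² = 41 < 40 + 13 = 53, the triangle is acute, so the smallest enclosing circle is the circumcircle.
Circumcentre = (-15/22, 45/22), r² = 2665/242.
r = √(2665/242) ≈ 3.32.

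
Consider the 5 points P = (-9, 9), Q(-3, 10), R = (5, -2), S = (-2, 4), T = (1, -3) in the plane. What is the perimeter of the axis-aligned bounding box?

Width = max x − min x = 5 − (-9) = 14.
Height = max y − min y = 10 − (-3) = 13.
Perimeter = 2(14 + 13) = 54.

54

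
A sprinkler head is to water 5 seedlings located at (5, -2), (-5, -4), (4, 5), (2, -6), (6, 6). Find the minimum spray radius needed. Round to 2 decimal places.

7.43

By Welzl's lemma the MEC is supported by two points (diametrically opposite) or three points (on a circumcircle).
The farthest pair is (-5, -4)–(6, 6) with squared distance 221. The circle on this segment as diameter has centre (0.5, 1) and r² = 221/4 = 55.25.
Check (5, -2): distance² to centre = 29.25 ≤ 55.25, so it lies inside.
All remaining points lie in this disk, and no smaller disk contains both endpoints, so this is the minimum enclosing circle.
r = √(55.25) ≈ 7.43.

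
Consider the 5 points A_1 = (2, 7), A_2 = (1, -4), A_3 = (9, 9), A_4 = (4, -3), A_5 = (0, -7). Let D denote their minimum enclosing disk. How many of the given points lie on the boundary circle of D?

The farthest pair is A_3–A_5 with squared distance 337. The circle on this segment as diameter has centre (4.5, 1) and r² = 337/4 = 84.25.
Check A_1: distance² to centre = 42.25 ≤ 84.25, so it lies inside.
All remaining points lie in this disk, and no smaller disk contains both endpoints, so this is the minimum enclosing circle.
The points at distance exactly r from the centre are A_3, A_5 — 2 points.

2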